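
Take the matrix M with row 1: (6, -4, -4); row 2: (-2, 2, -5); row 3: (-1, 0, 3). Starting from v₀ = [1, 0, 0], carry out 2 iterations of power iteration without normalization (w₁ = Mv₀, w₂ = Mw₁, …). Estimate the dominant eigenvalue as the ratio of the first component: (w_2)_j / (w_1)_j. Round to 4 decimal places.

w1 = Mv₀ = (6, -2, -1)
w2 = Mw1 = (48, -11, -9)
Ratio at component: 48 / 6 = 8.0000

λ ≈ 8.0000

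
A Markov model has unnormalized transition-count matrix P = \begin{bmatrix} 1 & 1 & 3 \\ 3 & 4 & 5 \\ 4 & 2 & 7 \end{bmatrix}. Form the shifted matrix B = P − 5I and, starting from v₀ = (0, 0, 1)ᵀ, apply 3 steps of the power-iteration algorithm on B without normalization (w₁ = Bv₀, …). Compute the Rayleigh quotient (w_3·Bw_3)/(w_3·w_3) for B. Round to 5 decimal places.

μ ≈ 4.19650

B = P − 5I has rows (-4, 1, 3); (3, -1, 5); (4, 2, 2)
w1 = Bv₀ = ((-4)·0 + 1·0 + 3·1; 3·0 + (-1)·0 + 5·1; 4·0 + 2·0 + 2·1) = (3, 5, 2)
w2 = Bw1 = ((-4)·3 + 1·5 + 3·2; 3·3 + (-1)·5 + 5·2; 4·3 + 2·5 + 2·2) = (-1, 14, 26)
w3 = Bw2 = (96, 113, 76)
Bw3 = (-43, 555, 762)
w3·Bw3 = 116499; w3·w3 = 27761; μ ≈ 116499/27761 = 4.19650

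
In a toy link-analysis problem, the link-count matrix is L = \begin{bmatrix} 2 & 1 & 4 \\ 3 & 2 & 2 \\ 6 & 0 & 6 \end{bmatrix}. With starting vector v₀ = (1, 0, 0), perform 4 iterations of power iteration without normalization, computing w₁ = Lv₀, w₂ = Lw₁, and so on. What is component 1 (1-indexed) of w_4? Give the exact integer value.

w1 = Lv₀ = (2·1 + 1·0 + 4·0; 3·1 + 2·0 + 2·0; 6·1 + 0·0 + 6·0) = (2, 3, 6)
w2 = Lw1 = (2·2 + 1·3 + 4·6; 3·2 + 2·3 + 2·6; 6·2 + 0·3 + 6·6) = (31, 24, 48)
w3 = Lw2 = (278, 237, 474)
w4 = Lw3 = (2689, 2256, 4512)
The requested component of w4 is 2689.

2689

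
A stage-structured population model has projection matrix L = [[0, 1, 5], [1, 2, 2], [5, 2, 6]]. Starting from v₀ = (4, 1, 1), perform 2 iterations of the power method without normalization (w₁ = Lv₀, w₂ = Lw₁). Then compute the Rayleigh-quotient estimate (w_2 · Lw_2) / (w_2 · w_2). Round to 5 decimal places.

λ ≈ 9.39933

w1 = Lv₀ = (0·4 + 1·1 + 5·1; 1·4 + 2·1 + 2·1; 5·4 + 2·1 + 6·1) = (6, 8, 28)
w2 = Lw1 = (0·6 + 1·8 + 5·28; 1·6 + 2·8 + 2·28; 5·6 + 2·8 + 6·28) = (148, 78, 214)
Lw2 = (1148, 732, 2180)
w2·Lw2 = 148·1148 + 78·732 + 214·2180 = 693520; w2·w2 = 148·148 + 78·78 + 214·214 = 73784
λ ≈ 693520/73784 = 9.39933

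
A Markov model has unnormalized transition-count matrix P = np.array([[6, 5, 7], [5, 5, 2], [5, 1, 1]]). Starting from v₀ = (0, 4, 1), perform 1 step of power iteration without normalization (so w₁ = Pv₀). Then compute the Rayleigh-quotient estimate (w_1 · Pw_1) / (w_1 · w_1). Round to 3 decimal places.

λ ≈ 11.881

w1 = Pv₀ = (27, 22, 5)
Pw1 = (307, 255, 162)
w1·Pw1 = 27·307 + 22·255 + 5·162 = 14709; w1·w1 = 27·27 + 22·22 + 5·5 = 1238
λ ≈ 14709/1238 = 11.881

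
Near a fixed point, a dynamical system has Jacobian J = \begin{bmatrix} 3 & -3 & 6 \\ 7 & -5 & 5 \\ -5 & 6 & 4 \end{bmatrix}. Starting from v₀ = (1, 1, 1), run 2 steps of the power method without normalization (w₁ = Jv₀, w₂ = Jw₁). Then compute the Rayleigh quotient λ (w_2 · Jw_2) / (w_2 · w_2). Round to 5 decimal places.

λ ≈ 6.03061

w1 = Jv₀ = (6, 7, 5)
w2 = Jw1 = (27, 32, 32)
Jw2 = (177, 189, 185)
w2·Jw2 = 27·177 + 32·189 + 32·185 = 16747; w2·w2 = 27·27 + 32·32 + 32·32 = 2777
λ ≈ 16747/2777 = 6.03061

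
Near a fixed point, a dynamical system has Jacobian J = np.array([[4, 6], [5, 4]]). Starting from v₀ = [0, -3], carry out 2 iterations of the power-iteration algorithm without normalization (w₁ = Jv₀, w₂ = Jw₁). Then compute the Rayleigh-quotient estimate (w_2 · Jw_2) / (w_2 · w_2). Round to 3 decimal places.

λ ≈ 9.495

w1 = Jv₀ = (-18, -12)
w2 = Jw1 = (-144, -138)
Jw2 = (-1404, -1272)
w2·Jw2 = (-144)·(-1404) + (-138)·(-1272) = 377712; w2·w2 = (-144)·(-144) + (-138)·(-138) = 39780
λ ≈ 377712/39780 = 9.495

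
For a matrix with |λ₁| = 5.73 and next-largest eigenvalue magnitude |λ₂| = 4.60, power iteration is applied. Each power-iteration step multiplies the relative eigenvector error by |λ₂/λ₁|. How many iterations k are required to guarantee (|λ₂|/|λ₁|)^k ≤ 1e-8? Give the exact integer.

|λ₂/λ₁| = 4.60/5.73 = 0.80279
Need k ≥ ln(1e-8) / ln(0.80279) = -18.4207 / -0.2197 ≈ 83.860
Smallest integer k satisfying the bound: 84

84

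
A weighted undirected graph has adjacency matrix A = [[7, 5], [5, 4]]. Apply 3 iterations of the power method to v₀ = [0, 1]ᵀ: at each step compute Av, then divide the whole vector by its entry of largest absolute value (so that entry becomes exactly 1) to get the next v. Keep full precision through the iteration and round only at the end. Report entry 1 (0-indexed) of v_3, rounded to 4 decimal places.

0.7441

Av0 = (5.00000, 4.00000); divide by 5.00000 → v1 = (1.00000, 0.80000)
Av1 = (11.00000, 8.20000); divide by 11.00000 → v2 = (1.00000, 0.74545)
Av2 = (10.72727, 7.98182); divide by 10.72727 → v3 = (1.00000, 0.74407)
Requested entry of v3: 439/590 = 0.7441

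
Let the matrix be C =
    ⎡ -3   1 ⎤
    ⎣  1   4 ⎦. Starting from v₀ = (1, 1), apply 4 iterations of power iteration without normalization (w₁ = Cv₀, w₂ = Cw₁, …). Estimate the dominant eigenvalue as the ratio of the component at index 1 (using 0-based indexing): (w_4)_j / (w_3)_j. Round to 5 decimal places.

λ ≈ 3.81928

w1 = Cv₀ = (-2, 5)
w2 = Cw1 = (11, 18)
w3 = Cw2 = (-15, 83)
w4 = Cw3 = (128, 317)
Ratio at component: 317 / 83 = 3.81928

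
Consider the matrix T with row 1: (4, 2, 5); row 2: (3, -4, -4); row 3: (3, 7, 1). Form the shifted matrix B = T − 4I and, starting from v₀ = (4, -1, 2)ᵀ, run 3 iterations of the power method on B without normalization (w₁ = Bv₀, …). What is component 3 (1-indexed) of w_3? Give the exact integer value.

B = T − 4I has rows (0, 2, 5); (3, -8, -4); (3, 7, -3)
w1 = Bv₀ = (8, 12, -1)
w2 = Bw1 = (19, -68, 111)
w3 = Bw2 = (419, 157, -752)
Requested component of w3: -752

-752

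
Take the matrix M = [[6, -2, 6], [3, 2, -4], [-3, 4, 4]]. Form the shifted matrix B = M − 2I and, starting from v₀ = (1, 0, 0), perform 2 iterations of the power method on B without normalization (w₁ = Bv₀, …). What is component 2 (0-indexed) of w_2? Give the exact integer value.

B = M − 2I has rows (4, -2, 6); (3, 0, -4); (-3, 4, 2)
w1 = Bv₀ = (4·1 + (-2)·0 + 6·0; 3·1 + 0·0 + (-4)·0; (-3)·1 + 4·0 + 2·0) = (4, 3, -3)
w2 = Bw1 = (4·4 + (-2)·3 + 6·(-3); 3·4 + 0·3 + (-4)·(-3); (-3)·4 + 4·3 + 2·(-3)) = (-8, 24, -6)
Requested component of w2: -6

-6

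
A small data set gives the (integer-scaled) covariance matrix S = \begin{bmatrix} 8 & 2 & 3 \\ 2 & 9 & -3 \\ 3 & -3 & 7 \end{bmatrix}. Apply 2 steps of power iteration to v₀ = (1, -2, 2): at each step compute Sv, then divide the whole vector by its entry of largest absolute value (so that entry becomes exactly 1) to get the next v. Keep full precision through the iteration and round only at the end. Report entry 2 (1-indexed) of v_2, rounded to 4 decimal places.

-0.9611

Sv0 = (10.00000, -22.00000, 23.00000); divide by 23.00000 → v1 = (0.43478, -0.95652, 1.00000)
Sv1 = (4.56522, -10.73913, 11.17391); divide by 11.17391 → v2 = (0.40856, -0.96109, 1.00000)
Requested entry of v2: -247/257 = -0.9611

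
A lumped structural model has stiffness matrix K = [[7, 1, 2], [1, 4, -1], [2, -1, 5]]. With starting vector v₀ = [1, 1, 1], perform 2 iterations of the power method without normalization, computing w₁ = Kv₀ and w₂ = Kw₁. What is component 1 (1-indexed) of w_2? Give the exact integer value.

w1 = Kv₀ = (10, 4, 6)
w2 = Kw1 = (86, 20, 46)
The requested component of w2 is 86.

86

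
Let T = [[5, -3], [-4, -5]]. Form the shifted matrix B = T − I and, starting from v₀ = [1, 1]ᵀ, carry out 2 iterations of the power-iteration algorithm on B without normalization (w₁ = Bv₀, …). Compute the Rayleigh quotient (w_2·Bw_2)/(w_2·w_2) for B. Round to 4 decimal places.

B = T − I has rows (4, -3); (-4, -6)
w1 = Bv₀ = (4·1 + (-3)·1; (-4)·1 + (-6)·1) = (1, -10)
w2 = Bw1 = (4·1 + (-3)·(-10); (-4)·1 + (-6)·(-10)) = (34, 56)
Bw2 = (-32, -472)
w2·Bw2 = -27520; w2·w2 = 4292; μ ≈ -27520/4292 = -6.4119

μ ≈ -6.4119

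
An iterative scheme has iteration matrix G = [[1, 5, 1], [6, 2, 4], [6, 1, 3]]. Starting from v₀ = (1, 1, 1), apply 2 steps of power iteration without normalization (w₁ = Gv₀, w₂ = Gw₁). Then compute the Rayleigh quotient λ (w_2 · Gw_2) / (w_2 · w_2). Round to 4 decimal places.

λ ≈ 9.4607

w1 = Gv₀ = (7, 12, 10)
w2 = Gw1 = (77, 106, 84)
Gw2 = (691, 1010, 820)
w2·Gw2 = 77·691 + 106·1010 + 84·820 = 229147; w2·w2 = 77·77 + 106·106 + 84·84 = 24221
λ ≈ 229147/24221 = 9.4607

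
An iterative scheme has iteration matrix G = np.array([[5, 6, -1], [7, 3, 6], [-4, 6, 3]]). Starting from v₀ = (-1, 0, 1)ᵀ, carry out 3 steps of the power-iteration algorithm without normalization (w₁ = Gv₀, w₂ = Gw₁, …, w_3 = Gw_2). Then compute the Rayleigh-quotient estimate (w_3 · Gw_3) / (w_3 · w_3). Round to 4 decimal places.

w1 = Gv₀ = (5·(-1) + 6·0 + (-1)·1; 7·(-1) + 3·0 + 6·1; (-4)·(-1) + 6·0 + 3·1) = (-6, -1, 7)
w2 = Gw1 = (5·(-6) + 6·(-1) + (-1)·7; 7·(-6) + 3·(-1) + 6·7; (-4)·(-6) + 6·(-1) + 3·7) = (-43, -3, 39)
w3 = Gw2 = (-272, -76, 271)
Gw3 = (-2087, -506, 1445)
w3·Gw3 = (-272)·(-2087) + (-76)·(-506) + 271·1445 = 997715; w3·w3 = (-272)·(-272) + (-76)·(-76) + 271·271 = 153201
λ ≈ 997715/153201 = 6.5125

6.5125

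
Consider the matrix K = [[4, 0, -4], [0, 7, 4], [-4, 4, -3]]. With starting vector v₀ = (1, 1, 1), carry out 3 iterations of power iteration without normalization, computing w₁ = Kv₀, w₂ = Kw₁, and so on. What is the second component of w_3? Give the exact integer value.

667

w1 = Kv₀ = (4·1 + 0·1 + (-4)·1; 0·1 + 7·1 + 4·1; (-4)·1 + 4·1 + (-3)·1) = (0, 11, -3)
w2 = Kw1 = (4·0 + 0·11 + (-4)·(-3); 0·0 + 7·11 + 4·(-3); (-4)·0 + 4·11 + (-3)·(-3)) = (12, 65, 53)
w3 = Kw2 = (-164, 667, 53)
The requested component of w3 is 667.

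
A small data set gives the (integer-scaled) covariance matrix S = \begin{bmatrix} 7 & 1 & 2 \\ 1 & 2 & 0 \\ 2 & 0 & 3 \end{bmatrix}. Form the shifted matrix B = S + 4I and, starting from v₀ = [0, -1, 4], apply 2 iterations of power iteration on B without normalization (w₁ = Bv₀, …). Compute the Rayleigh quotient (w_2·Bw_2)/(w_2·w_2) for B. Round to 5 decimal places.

B = S + 4I has rows (11, 1, 2); (1, 6, 0); (2, 0, 7)
w1 = Bv₀ = (7, -6, 28)
w2 = Bw1 = (127, -29, 210)
Bw2 = (1788, -47, 1724)
w2·Bw2 = 590479; w2·w2 = 61070; μ ≈ 590479/61070 = 9.66889

μ ≈ 9.66889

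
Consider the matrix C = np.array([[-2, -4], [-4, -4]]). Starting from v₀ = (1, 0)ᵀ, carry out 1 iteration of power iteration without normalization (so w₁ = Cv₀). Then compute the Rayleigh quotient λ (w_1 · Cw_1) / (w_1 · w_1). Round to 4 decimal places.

w1 = Cv₀ = (-2, -4)
Cw1 = (20, 24)
w1·Cw1 = (-2)·20 + (-4)·24 = -136; w1·w1 = (-2)·(-2) + (-4)·(-4) = 20
λ ≈ -136/20 = -6.8000

λ ≈ -6.8000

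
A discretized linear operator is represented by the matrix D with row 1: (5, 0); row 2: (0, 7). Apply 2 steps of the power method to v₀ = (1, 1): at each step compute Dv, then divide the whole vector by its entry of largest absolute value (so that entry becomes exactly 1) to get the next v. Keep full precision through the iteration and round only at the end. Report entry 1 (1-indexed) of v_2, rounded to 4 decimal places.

0.5102

Dv0 = (5.00000, 7.00000); divide by 7.00000 → v1 = (0.71429, 1.00000)
Dv1 = (3.57143, 7.00000); divide by 7.00000 → v2 = (0.51020, 1.00000)
Requested entry of v2: 25/49 = 0.5102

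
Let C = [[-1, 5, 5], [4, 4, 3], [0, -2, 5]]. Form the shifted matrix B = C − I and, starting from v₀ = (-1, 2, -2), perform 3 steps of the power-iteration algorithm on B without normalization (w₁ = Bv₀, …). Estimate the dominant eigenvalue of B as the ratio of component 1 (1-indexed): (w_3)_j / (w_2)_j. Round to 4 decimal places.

μ ≈ 2.7619

B = C − I has rows (-2, 5, 5); (4, 3, 3); (0, -2, 4)
w1 = Bv₀ = ((-2)·(-1) + 5·2 + 5·(-2); 4·(-1) + 3·2 + 3·(-2); 0·(-1) + (-2)·2 + 4·(-2)) = (2, -4, -12)
w2 = Bw1 = ((-2)·2 + 5·(-4) + 5·(-12); 4·2 + 3·(-4) + 3·(-12); 0·2 + (-2)·(-4) + 4·(-12)) = (-84, -40, -40)
w3 = Bw2 = (-232, -576, -80)
Ratio: -232/-84 = 2.7619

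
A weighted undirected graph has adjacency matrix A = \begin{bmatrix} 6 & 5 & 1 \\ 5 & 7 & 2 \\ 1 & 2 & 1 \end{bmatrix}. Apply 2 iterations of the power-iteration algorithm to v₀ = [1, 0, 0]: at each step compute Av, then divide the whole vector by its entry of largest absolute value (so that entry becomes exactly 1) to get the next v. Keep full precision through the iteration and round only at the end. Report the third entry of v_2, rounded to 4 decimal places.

Av0 = (6.00000, 5.00000, 1.00000); divide by 6.00000 → v1 = (1.00000, 0.83333, 0.16667)
Av1 = (10.33333, 11.16667, 2.83333); divide by 11.16667 → v2 = (0.92537, 1.00000, 0.25373)
Requested entry of v2: 17/67 = 0.2537

0.2537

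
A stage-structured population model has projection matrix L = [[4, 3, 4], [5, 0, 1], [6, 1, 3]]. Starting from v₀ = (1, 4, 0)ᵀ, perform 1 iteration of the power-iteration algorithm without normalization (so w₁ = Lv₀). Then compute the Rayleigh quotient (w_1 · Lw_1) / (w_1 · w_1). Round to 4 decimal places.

w1 = Lv₀ = (16, 5, 10)
Lw1 = (119, 90, 131)
w1·Lw1 = 16·119 + 5·90 + 10·131 = 3664; w1·w1 = 16·16 + 5·5 + 10·10 = 381
λ ≈ 3664/381 = 9.6168

λ ≈ 9.6168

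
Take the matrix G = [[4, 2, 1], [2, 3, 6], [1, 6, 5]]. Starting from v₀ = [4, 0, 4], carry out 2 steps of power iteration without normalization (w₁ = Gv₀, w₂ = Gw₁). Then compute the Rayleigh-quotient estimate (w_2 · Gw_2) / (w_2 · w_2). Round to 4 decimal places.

w1 = Gv₀ = (4·4 + 2·0 + 1·4; 2·4 + 3·0 + 6·4; 1·4 + 6·0 + 5·4) = (20, 32, 24)
w2 = Gw1 = (4·20 + 2·32 + 1·24; 2·20 + 3·32 + 6·24; 1·20 + 6·32 + 5·24) = (168, 280, 332)
Gw2 = (1564, 3168, 3508)
w2·Gw2 = 168·1564 + 280·3168 + 332·3508 = 2314448; w2·w2 = 168·168 + 280·280 + 332·332 = 216848
λ ≈ 2314448/216848 = 10.6731

10.6731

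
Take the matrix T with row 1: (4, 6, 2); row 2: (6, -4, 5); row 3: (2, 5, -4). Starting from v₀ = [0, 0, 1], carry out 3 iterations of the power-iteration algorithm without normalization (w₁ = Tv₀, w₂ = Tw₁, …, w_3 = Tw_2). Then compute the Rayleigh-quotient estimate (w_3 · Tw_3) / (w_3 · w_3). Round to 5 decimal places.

λ ≈ -7.30667

w1 = Tv₀ = (2, 5, -4)
w2 = Tw1 = (30, -28, 45)
w3 = Tw2 = (42, 517, -260)
Tw3 = (2750, -3116, 3709)
w3·Tw3 = 42·2750 + 517·(-3116) + (-260)·3709 = -2459812; w3·w3 = 42·42 + 517·517 + (-260)·(-260) = 336653
λ ≈ -2459812/336653 = -7.30667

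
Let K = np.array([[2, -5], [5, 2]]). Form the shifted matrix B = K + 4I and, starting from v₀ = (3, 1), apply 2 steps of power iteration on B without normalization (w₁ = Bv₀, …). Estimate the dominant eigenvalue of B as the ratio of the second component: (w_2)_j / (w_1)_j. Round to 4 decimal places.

9.0952

B = K + 4I has rows (6, -5); (5, 6)
w1 = Bv₀ = (13, 21)
w2 = Bw1 = (-27, 191)
Ratio: 191/21 = 9.0952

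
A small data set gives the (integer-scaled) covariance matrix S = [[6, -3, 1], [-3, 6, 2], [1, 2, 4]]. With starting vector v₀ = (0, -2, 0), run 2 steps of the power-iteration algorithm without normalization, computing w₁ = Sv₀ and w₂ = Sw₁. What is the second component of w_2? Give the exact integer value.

-98

w1 = Sv₀ = (6·0 + (-3)·(-2) + 1·0; (-3)·0 + 6·(-2) + 2·0; 1·0 + 2·(-2) + 4·0) = (6, -12, -4)
w2 = Sw1 = (6·6 + (-3)·(-12) + 1·(-4); (-3)·6 + 6·(-12) + 2·(-4); 1·6 + 2·(-12) + 4·(-4)) = (68, -98, -34)
The requested component of w2 is -98.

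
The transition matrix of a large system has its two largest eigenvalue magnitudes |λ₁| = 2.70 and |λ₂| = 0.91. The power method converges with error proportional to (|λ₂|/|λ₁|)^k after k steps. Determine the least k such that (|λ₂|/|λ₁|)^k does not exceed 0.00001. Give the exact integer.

11

|λ₂/λ₁| = 0.91/2.70 = 0.33704
Need k ≥ ln(0.00001) / ln(0.33704) = -11.5129 / -1.0876 ≈ 10.586
Smallest integer k satisfying the bound: 11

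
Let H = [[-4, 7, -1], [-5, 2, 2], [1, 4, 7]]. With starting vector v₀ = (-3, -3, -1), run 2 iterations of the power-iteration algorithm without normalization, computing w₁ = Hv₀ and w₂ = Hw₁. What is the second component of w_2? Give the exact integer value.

10

w1 = Hv₀ = ((-4)·(-3) + 7·(-3) + (-1)·(-1); (-5)·(-3) + 2·(-3) + 2·(-1); 1·(-3) + 4·(-3) + 7·(-1)) = (-8, 7, -22)
w2 = Hw1 = ((-4)·(-8) + 7·7 + (-1)·(-22); (-5)·(-8) + 2·7 + 2·(-22); 1·(-8) + 4·7 + 7·(-22)) = (103, 10, -134)
The requested component of w2 is 10.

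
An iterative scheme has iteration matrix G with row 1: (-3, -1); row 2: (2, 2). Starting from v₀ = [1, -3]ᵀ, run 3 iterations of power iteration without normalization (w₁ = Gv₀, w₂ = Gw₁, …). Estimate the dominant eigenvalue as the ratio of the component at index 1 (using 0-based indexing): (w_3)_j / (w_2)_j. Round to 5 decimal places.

w1 = Gv₀ = ((-3)·1 + (-1)·(-3); 2·1 + 2·(-3)) = (0, -4)
w2 = Gw1 = ((-3)·0 + (-1)·(-4); 2·0 + 2·(-4)) = (4, -8)
w3 = Gw2 = (-4, -8)
Ratio at component: -8 / -8 = 1.00000

λ ≈ 1.00000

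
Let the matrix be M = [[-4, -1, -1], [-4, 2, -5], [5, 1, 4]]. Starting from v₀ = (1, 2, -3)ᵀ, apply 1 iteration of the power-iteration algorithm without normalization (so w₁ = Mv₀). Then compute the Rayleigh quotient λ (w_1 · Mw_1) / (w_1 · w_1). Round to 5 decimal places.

λ ≈ 4.24324

w1 = Mv₀ = ((-4)·1 + (-1)·2 + (-1)·(-3); (-4)·1 + 2·2 + (-5)·(-3); 5·1 + 1·2 + 4·(-3)) = (-3, 15, -5)
Mw1 = (2, 67, -20)
w1·Mw1 = (-3)·2 + 15·67 + (-5)·(-20) = 1099; w1·w1 = (-3)·(-3) + 15·15 + (-5)·(-5) = 259
λ ≈ 1099/259 = 4.24324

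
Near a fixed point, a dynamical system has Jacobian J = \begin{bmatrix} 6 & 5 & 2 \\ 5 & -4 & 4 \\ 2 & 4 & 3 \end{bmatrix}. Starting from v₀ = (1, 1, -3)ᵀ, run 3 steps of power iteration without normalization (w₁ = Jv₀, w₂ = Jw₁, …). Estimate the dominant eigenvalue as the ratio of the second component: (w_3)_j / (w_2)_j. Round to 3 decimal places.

w1 = Jv₀ = (6·1 + 5·1 + 2·(-3); 5·1 + (-4)·1 + 4·(-3); 2·1 + 4·1 + 3·(-3)) = (5, -11, -3)
w2 = Jw1 = (6·5 + 5·(-11) + 2·(-3); 5·5 + (-4)·(-11) + 4·(-3); 2·5 + 4·(-11) + 3·(-3)) = (-31, 57, -43)
w3 = Jw2 = (13, -555, 37)
Ratio at component: -555 / 57 = -9.737

λ ≈ -9.737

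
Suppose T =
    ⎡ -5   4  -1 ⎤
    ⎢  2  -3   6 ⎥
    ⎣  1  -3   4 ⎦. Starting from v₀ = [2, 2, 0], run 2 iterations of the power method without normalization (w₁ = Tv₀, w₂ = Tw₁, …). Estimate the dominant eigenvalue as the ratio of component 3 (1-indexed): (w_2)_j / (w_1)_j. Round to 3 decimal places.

3.000

w1 = Tv₀ = ((-5)·2 + 4·2 + (-1)·0; 2·2 + (-3)·2 + 6·0; 1·2 + (-3)·2 + 4·0) = (-2, -2, -4)
w2 = Tw1 = ((-5)·(-2) + 4·(-2) + (-1)·(-4); 2·(-2) + (-3)·(-2) + 6·(-4); 1·(-2) + (-3)·(-2) + 4·(-4)) = (6, -22, -12)
Ratio at component: -12 / -4 = 3.000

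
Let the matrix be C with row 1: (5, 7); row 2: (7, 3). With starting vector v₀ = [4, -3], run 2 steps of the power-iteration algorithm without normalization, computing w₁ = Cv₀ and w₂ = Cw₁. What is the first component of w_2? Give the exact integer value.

128

w1 = Cv₀ = (-1, 19)
w2 = Cw1 = (128, 50)
The requested component of w2 is 128.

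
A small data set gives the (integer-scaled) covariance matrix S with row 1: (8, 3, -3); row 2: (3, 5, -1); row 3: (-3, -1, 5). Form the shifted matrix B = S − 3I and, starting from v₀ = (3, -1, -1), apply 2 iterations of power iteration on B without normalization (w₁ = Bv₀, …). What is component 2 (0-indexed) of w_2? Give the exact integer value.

B = S − 3I has rows (5, 3, -3); (3, 2, -1); (-3, -1, 2)
w1 = Bv₀ = (5·3 + 3·(-1) + (-3)·(-1); 3·3 + 2·(-1) + (-1)·(-1); (-3)·3 + (-1)·(-1) + 2·(-1)) = (15, 8, -10)
w2 = Bw1 = (5·15 + 3·8 + (-3)·(-10); 3·15 + 2·8 + (-1)·(-10); (-3)·15 + (-1)·8 + 2·(-10)) = (129, 71, -73)
Requested component of w2: -73

-73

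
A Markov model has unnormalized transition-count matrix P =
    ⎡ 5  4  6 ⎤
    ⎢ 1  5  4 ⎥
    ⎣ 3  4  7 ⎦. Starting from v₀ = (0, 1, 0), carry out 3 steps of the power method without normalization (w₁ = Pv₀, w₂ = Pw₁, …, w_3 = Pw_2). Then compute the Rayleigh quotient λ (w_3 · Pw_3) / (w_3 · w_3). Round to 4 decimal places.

12.9013

w1 = Pv₀ = (5·0 + 4·1 + 6·0; 1·0 + 5·1 + 4·0; 3·0 + 4·1 + 7·0) = (4, 5, 4)
w2 = Pw1 = (5·4 + 4·5 + 6·4; 1·4 + 5·5 + 4·4; 3·4 + 4·5 + 7·4) = (64, 45, 60)
w3 = Pw2 = (860, 529, 792)
Pw3 = (11168, 6673, 10240)
w3·Pw3 = 860·11168 + 529·6673 + 792·10240 = 21244577; w3·w3 = 860·860 + 529·529 + 792·792 = 1646705
λ ≈ 21244577/1646705 = 12.9013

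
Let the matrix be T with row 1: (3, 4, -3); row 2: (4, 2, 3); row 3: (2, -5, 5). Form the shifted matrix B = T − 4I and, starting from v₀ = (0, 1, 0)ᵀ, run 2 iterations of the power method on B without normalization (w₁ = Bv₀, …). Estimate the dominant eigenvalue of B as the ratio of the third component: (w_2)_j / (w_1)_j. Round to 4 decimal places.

B = T − 4I has rows (-1, 4, -3); (4, -2, 3); (2, -5, 1)
w1 = Bv₀ = ((-1)·0 + 4·1 + (-3)·0; 4·0 + (-2)·1 + 3·0; 2·0 + (-5)·1 + 1·0) = (4, -2, -5)
w2 = Bw1 = ((-1)·4 + 4·(-2) + (-3)·(-5); 4·4 + (-2)·(-2) + 3·(-5); 2·4 + (-5)·(-2) + 1·(-5)) = (3, 5, 13)
Ratio: 13/-5 = -2.6000

-2.6000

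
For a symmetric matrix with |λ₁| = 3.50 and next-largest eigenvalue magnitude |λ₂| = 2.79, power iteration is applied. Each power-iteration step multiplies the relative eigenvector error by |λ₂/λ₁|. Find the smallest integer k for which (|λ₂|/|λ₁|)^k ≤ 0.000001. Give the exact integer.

61

|λ₂/λ₁| = 2.79/3.50 = 0.79714
Need k ≥ ln(0.000001) / ln(0.79714) = -13.8155 / -0.2267 ≈ 60.936
Smallest integer k satisfying the bound: 61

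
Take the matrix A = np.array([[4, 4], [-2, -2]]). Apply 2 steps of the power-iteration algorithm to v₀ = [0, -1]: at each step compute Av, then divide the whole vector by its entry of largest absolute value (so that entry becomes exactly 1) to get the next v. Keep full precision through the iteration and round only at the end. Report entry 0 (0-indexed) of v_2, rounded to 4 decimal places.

Av0 = (-4.00000, 2.00000); divide by -4.00000 → v1 = (1.00000, -0.50000)
Av1 = (2.00000, -1.00000); divide by 2.00000 → v2 = (1.00000, -0.50000)
Requested entry of v2: -8/-8 = 1.0000

1.0000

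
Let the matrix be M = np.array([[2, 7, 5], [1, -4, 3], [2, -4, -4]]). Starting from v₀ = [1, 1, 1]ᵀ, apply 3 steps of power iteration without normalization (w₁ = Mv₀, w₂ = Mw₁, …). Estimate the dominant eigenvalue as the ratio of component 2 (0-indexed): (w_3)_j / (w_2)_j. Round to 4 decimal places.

w1 = Mv₀ = (2·1 + 7·1 + 5·1; 1·1 + (-4)·1 + 3·1; 2·1 + (-4)·1 + (-4)·1) = (14, 0, -6)
w2 = Mw1 = (2·14 + 7·0 + 5·(-6); 1·14 + (-4)·0 + 3·(-6); 2·14 + (-4)·0 + (-4)·(-6)) = (-2, -4, 52)
w3 = Mw2 = (228, 170, -196)
Ratio at component: -196 / 52 = -3.7692

-3.7692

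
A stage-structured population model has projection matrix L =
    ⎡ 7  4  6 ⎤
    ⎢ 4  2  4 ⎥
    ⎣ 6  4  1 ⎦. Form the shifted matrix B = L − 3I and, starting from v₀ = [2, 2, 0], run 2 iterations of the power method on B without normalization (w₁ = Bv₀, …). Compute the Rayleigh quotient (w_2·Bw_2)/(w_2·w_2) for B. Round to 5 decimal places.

μ ≈ 9.58904

B = L − 3I has rows (4, 4, 6); (4, -1, 4); (6, 4, -2)
w1 = Bv₀ = (16, 6, 20)
w2 = Bw1 = (208, 138, 80)
Bw2 = (1864, 1014, 1640)
w2·Bw2 = 658844; w2·w2 = 68708; μ ≈ 658844/68708 = 9.58904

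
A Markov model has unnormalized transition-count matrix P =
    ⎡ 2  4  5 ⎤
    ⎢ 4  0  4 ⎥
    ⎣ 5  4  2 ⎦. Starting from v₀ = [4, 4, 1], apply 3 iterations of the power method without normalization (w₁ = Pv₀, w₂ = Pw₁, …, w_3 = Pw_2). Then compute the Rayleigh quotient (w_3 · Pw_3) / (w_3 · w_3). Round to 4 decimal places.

w1 = Pv₀ = (2·4 + 4·4 + 5·1; 4·4 + 0·4 + 4·1; 5·4 + 4·4 + 2·1) = (29, 20, 38)
w2 = Pw1 = (2·29 + 4·20 + 5·38; 4·29 + 0·20 + 4·38; 5·29 + 4·20 + 2·38) = (328, 268, 301)
w3 = Pw2 = (3233, 2516, 3314)
Pw3 = (33100, 26188, 32857)
w3·Pw3 = 3233·33100 + 2516·26188 + 3314·32857 = 281789406; w3·w3 = 3233·3233 + 2516·2516 + 3314·3314 = 27765141
λ ≈ 281789406/27765141 = 10.1490

λ ≈ 10.1490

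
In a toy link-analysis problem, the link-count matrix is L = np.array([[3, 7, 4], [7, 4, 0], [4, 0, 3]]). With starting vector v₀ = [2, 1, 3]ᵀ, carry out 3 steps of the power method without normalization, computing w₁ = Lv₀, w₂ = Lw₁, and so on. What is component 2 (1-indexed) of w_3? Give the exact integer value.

w1 = Lv₀ = (3·2 + 7·1 + 4·3; 7·2 + 4·1 + 0·3; 4·2 + 0·1 + 3·3) = (25, 18, 17)
w2 = Lw1 = (3·25 + 7·18 + 4·17; 7·25 + 4·18 + 0·17; 4·25 + 0·18 + 3·17) = (269, 247, 151)
w3 = Lw2 = (3140, 2871, 1529)
The requested component of w3 is 2871.

2871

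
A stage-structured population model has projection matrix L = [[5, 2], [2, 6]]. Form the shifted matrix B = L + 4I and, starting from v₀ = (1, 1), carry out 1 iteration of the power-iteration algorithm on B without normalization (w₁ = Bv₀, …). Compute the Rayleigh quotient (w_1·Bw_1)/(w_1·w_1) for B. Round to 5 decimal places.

B = L + 4I has rows (9, 2); (2, 10)
w1 = Bv₀ = (9·1 + 2·1; 2·1 + 10·1) = (11, 12)
Bw1 = (123, 142)
w1·Bw1 = 3057; w1·w1 = 265; μ ≈ 3057/265 = 11.53585

μ ≈ 11.53585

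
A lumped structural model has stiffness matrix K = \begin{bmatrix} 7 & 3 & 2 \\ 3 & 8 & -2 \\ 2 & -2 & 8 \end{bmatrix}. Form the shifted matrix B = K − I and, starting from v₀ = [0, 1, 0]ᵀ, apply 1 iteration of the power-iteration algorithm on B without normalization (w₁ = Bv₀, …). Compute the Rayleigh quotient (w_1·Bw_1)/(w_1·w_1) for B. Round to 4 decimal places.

B = K − I has rows (6, 3, 2); (3, 7, -2); (2, -2, 7)
w1 = Bv₀ = (6·0 + 3·1 + 2·0; 3·0 + 7·1 + (-2)·0; 2·0 + (-2)·1 + 7·0) = (3, 7, -2)
Bw1 = (35, 62, -22)
w1·Bw1 = 583; w1·w1 = 62; μ ≈ 583/62 = 9.4032

9.4032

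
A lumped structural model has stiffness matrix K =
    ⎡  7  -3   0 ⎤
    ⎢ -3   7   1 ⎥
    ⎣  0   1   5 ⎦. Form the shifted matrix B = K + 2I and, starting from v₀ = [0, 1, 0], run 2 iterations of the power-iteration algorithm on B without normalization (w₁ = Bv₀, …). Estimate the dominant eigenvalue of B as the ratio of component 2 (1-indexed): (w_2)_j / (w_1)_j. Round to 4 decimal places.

B = K + 2I has rows (9, -3, 0); (-3, 9, 1); (0, 1, 7)
w1 = Bv₀ = (9·0 + (-3)·1 + 0·0; (-3)·0 + 9·1 + 1·0; 0·0 + 1·1 + 7·0) = (-3, 9, 1)
w2 = Bw1 = (9·(-3) + (-3)·9 + 0·1; (-3)·(-3) + 9·9 + 1·1; 0·(-3) + 1·9 + 7·1) = (-54, 91, 16)
Ratio: 91/9 = 10.1111

10.1111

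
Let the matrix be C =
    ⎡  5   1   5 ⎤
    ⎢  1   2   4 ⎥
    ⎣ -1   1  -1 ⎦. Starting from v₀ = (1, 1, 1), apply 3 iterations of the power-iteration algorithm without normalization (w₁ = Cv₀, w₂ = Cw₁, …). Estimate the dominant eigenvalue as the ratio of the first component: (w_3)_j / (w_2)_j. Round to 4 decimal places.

w1 = Cv₀ = (11, 7, -1)
w2 = Cw1 = (57, 21, -3)
w3 = Cw2 = (291, 87, -33)
Ratio at component: 291 / 57 = 5.1053

5.1053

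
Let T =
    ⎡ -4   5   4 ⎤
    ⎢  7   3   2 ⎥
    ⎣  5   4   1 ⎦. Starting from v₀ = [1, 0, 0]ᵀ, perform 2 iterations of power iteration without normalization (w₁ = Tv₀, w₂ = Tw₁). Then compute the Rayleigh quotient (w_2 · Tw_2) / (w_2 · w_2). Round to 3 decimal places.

w1 = Tv₀ = (-4, 7, 5)
w2 = Tw1 = (71, 3, 13)
Tw2 = (-217, 532, 380)
w2·Tw2 = 71·(-217) + 3·532 + 13·380 = -8871; w2·w2 = 71·71 + 3·3 + 13·13 = 5219
λ ≈ -8871/5219 = -1.700

λ ≈ -1.700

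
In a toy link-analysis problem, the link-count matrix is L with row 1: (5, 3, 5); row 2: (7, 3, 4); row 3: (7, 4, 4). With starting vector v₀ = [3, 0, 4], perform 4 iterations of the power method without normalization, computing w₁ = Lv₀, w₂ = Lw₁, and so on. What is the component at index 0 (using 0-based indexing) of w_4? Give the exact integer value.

w1 = Lv₀ = (5·3 + 3·0 + 5·4; 7·3 + 3·0 + 4·4; 7·3 + 4·0 + 4·4) = (35, 37, 37)
w2 = Lw1 = (5·35 + 3·37 + 5·37; 7·35 + 3·37 + 4·37; 7·35 + 4·37 + 4·37) = (471, 504, 541)
w3 = Lw2 = (6572, 6973, 7477)
w4 = Lw3 = (91164, 96831, 103804)
The requested component of w4 is 91164.

91164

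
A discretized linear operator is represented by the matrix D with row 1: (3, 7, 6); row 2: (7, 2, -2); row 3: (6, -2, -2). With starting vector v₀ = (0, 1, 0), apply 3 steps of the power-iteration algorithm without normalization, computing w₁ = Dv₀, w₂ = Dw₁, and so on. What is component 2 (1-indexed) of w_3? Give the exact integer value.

191

w1 = Dv₀ = (7, 2, -2)
w2 = Dw1 = (23, 57, 42)
w3 = Dw2 = (720, 191, -60)
The requested component of w3 is 191.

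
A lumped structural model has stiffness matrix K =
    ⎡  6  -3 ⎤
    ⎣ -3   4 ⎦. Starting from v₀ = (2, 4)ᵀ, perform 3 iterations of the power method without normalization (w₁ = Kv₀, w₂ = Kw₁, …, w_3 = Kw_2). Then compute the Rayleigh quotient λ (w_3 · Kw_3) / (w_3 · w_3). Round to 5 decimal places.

8.13115

w1 = Kv₀ = (0, 10)
w2 = Kw1 = (-30, 40)
w3 = Kw2 = (-300, 250)
Kw3 = (-2550, 1900)
w3·Kw3 = (-300)·(-2550) + 250·1900 = 1240000; w3·w3 = (-300)·(-300) + 250·250 = 152500
λ ≈ 1240000/152500 = 8.13115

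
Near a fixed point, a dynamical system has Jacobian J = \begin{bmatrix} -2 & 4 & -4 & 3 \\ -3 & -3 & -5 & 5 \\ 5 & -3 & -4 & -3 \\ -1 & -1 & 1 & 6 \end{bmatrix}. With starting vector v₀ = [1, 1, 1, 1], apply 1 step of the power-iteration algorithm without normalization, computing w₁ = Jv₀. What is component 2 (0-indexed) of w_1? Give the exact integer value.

w1 = Jv₀ = (1, -6, -5, 5)
The requested component of w1 is -5.

-5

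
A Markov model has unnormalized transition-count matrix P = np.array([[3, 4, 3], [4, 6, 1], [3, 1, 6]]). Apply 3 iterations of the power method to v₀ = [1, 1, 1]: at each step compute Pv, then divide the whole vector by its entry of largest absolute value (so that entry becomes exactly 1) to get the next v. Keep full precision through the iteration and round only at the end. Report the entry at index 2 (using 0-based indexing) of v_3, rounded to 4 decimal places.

Pv0 = (10.00000, 11.00000, 10.00000); divide by 11.00000 → v1 = (0.90909, 1.00000, 0.90909)
Pv1 = (9.45455, 10.54545, 9.18182); divide by 10.54545 → v2 = (0.89655, 1.00000, 0.87069)
Pv2 = (9.30172, 10.45690, 8.91379); divide by 10.45690 → v3 = (0.88953, 1.00000, 0.85243)
Requested entry of v3: 1034/1213 = 0.8524

0.8524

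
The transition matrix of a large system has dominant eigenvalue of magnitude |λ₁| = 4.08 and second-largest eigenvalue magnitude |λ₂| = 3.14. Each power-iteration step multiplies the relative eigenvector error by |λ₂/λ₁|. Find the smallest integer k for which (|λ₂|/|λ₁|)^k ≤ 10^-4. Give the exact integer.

|λ₂/λ₁| = 3.14/4.08 = 0.76961
Need k ≥ ln(10^-4) / ln(0.76961) = -9.2103 / -0.2619 ≈ 35.171
Smallest integer k satisfying the bound: 36

36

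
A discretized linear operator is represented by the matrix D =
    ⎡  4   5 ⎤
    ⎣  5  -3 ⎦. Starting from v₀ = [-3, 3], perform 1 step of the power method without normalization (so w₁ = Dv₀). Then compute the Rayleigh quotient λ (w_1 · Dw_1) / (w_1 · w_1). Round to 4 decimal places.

w1 = Dv₀ = (4·(-3) + 5·3; 5·(-3) + (-3)·3) = (3, -24)
Dw1 = (-108, 87)
w1·Dw1 = 3·(-108) + (-24)·87 = -2412; w1·w1 = 3·3 + (-24)·(-24) = 585
λ ≈ -2412/585 = -4.1231

-4.1231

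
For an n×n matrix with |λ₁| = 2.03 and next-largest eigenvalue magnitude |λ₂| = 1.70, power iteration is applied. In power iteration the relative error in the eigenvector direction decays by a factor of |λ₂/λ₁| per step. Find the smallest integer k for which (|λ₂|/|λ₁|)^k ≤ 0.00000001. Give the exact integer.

|λ₂/λ₁| = 1.70/2.03 = 0.83744
Need k ≥ ln(0.00000001) / ln(0.83744) = -18.4207 / -0.1774 ≈ 103.833
Smallest integer k satisfying the bound: 104

104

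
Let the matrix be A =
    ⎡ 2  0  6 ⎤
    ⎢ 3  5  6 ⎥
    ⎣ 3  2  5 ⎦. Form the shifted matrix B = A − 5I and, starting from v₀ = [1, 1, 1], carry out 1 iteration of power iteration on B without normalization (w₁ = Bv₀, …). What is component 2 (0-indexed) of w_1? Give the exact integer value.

5

B = A − 5I has rows (-3, 0, 6); (3, 0, 6); (3, 2, 0)
w1 = Bv₀ = ((-3)·1 + 0·1 + 6·1; 3·1 + 0·1 + 6·1; 3·1 + 2·1 + 0·1) = (3, 9, 5)
Requested component of w1: 5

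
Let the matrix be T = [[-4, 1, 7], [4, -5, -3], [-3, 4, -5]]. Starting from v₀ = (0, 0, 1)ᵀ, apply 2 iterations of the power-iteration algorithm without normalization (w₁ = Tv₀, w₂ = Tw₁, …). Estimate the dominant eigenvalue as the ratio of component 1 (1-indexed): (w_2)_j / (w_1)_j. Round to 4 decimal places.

w1 = Tv₀ = (7, -3, -5)
w2 = Tw1 = (-66, 58, -8)
Ratio at component: -66 / 7 = -9.4286

-9.4286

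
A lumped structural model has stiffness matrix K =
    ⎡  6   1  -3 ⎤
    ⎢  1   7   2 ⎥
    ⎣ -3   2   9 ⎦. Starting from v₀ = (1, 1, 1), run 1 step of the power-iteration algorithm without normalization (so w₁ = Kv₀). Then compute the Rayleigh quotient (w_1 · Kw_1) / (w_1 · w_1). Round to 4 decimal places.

λ ≈ 8.7778

w1 = Kv₀ = (4, 10, 8)
Kw1 = (10, 90, 80)
w1·Kw1 = 4·10 + 10·90 + 8·80 = 1580; w1·w1 = 4·4 + 10·10 + 8·8 = 180
λ ≈ 1580/180 = 8.7778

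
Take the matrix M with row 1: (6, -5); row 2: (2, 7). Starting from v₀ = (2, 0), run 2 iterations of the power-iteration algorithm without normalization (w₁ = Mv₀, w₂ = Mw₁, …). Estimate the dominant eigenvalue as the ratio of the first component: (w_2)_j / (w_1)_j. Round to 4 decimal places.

λ ≈ 4.3333

w1 = Mv₀ = (6·2 + (-5)·0; 2·2 + 7·0) = (12, 4)
w2 = Mw1 = (6·12 + (-5)·4; 2·12 + 7·4) = (52, 52)
Ratio at component: 52 / 12 = 4.3333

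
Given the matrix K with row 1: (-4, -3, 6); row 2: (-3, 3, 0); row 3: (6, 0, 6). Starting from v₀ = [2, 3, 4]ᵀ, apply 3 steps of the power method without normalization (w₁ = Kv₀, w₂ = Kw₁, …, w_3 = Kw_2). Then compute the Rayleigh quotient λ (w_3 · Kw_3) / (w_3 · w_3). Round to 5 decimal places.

w1 = Kv₀ = ((-4)·2 + (-3)·3 + 6·4; (-3)·2 + 3·3 + 0·4; 6·2 + 0·3 + 6·4) = (7, 3, 36)
w2 = Kw1 = ((-4)·7 + (-3)·3 + 6·36; (-3)·7 + 3·3 + 0·36; 6·7 + 0·3 + 6·36) = (179, -12, 258)
w3 = Kw2 = (868, -573, 2622)
Kw3 = (13979, -4323, 20940)
w3·Kw3 = 868·13979 + (-573)·(-4323) + 2622·20940 = 69515531; w3·w3 = 868·868 + (-573)·(-573) + 2622·2622 = 7956637
λ ≈ 69515531/7956637 = 8.73680

λ ≈ 8.73680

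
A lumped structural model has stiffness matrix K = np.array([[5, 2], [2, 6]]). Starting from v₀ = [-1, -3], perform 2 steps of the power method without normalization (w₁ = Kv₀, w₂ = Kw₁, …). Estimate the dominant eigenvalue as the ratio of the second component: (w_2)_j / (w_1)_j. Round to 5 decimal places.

7.10000

w1 = Kv₀ = (5·(-1) + 2·(-3); 2·(-1) + 6·(-3)) = (-11, -20)
w2 = Kw1 = (5·(-11) + 2·(-20); 2·(-11) + 6·(-20)) = (-95, -142)
Ratio at component: -142 / -20 = 7.10000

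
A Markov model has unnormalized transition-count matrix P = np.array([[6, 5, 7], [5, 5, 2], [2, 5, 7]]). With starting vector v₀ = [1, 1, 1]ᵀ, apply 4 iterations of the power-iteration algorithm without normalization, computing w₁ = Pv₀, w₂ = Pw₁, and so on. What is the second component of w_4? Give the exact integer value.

w1 = Pv₀ = (6·1 + 5·1 + 7·1; 5·1 + 5·1 + 2·1; 2·1 + 5·1 + 7·1) = (18, 12, 14)
w2 = Pw1 = (6·18 + 5·12 + 7·14; 5·18 + 5·12 + 2·14; 2·18 + 5·12 + 7·14) = (266, 178, 194)
w3 = Pw2 = (3844, 2608, 2780)
w4 = Pw3 = (55564, 37820, 40188)
The requested component of w4 is 37820.

37820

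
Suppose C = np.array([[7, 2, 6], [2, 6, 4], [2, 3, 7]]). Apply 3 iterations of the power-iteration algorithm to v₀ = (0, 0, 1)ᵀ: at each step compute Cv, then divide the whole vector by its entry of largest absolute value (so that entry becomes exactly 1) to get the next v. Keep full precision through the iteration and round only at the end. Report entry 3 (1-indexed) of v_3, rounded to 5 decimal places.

Cv0 = (6.000000, 4.000000, 7.000000); divide by 7.000000 → v1 = (0.857143, 0.571429, 1.000000)
Cv1 = (13.142857, 9.142857, 10.428571); divide by 13.142857 → v2 = (1.000000, 0.695652, 0.793478)
Cv2 = (13.152174, 9.347826, 9.641304); divide by 13.152174 → v3 = (1.000000, 0.710744, 0.733058)
Requested entry of v3: 887/1210 = 0.73306

0.73306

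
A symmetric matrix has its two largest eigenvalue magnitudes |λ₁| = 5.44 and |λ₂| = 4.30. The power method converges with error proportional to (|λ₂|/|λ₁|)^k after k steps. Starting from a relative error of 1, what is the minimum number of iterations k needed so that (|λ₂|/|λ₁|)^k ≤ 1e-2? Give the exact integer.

20

|λ₂/λ₁| = 4.30/5.44 = 0.79044
Need k ≥ ln(1e-2) / ln(0.79044) = -4.6052 / -0.2352 ≈ 19.583
Smallest integer k satisfying the bound: 20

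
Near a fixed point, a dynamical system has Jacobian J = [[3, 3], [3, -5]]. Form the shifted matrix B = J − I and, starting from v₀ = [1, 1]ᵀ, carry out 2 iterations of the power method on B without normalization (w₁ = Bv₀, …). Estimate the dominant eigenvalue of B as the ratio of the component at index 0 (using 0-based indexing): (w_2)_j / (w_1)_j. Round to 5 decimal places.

B = J − I has rows (2, 3); (3, -6)
w1 = Bv₀ = (2·1 + 3·1; 3·1 + (-6)·1) = (5, -3)
w2 = Bw1 = (2·5 + 3·(-3); 3·5 + (-6)·(-3)) = (1, 33)
Ratio: 1/5 = 0.20000

0.20000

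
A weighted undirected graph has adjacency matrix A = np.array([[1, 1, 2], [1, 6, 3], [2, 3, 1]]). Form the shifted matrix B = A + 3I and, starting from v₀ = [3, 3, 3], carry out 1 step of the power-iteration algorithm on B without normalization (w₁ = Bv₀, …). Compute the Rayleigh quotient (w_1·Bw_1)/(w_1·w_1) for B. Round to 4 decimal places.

10.6254

B = A + 3I has rows (4, 1, 2); (1, 9, 3); (2, 3, 4)
w1 = Bv₀ = (4·3 + 1·3 + 2·3; 1·3 + 9·3 + 3·3; 2·3 + 3·3 + 4·3) = (21, 39, 27)
Bw1 = (177, 453, 267)
w1·Bw1 = 28593; w1·w1 = 2691; μ ≈ 28593/2691 = 10.6254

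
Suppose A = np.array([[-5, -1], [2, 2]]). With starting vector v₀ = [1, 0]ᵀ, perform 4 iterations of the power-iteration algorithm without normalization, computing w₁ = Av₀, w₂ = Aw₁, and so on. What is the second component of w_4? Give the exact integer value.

-150

w1 = Av₀ = (-5, 2)
w2 = Aw1 = (23, -6)
w3 = Aw2 = (-109, 34)
w4 = Aw3 = (511, -150)
The requested component of w4 is -150.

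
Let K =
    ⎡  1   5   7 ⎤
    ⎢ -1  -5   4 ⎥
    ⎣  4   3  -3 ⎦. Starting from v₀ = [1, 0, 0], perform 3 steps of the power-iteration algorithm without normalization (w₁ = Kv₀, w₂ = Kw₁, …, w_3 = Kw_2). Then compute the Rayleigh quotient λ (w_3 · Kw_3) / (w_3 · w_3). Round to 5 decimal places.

λ ≈ -6.07989

w1 = Kv₀ = (1, -1, 4)
w2 = Kw1 = (24, 20, -11)
w3 = Kw2 = (47, -168, 189)
Kw3 = (530, 1549, -883)
w3·Kw3 = 47·530 + (-168)·1549 + 189·(-883) = -402209; w3·w3 = 47·47 + (-168)·(-168) + 189·189 = 66154
λ ≈ -402209/66154 = -6.07989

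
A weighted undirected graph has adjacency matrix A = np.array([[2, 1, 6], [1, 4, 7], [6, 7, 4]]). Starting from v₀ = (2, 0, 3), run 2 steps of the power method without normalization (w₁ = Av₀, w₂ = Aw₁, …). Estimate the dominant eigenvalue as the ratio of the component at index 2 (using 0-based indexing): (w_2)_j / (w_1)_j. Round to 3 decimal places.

λ ≈ 16.208

w1 = Av₀ = (2·2 + 1·0 + 6·3; 1·2 + 4·0 + 7·3; 6·2 + 7·0 + 4·3) = (22, 23, 24)
w2 = Aw1 = (2·22 + 1·23 + 6·24; 1·22 + 4·23 + 7·24; 6·22 + 7·23 + 4·24) = (211, 282, 389)
Ratio at component: 389 / 24 = 16.208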